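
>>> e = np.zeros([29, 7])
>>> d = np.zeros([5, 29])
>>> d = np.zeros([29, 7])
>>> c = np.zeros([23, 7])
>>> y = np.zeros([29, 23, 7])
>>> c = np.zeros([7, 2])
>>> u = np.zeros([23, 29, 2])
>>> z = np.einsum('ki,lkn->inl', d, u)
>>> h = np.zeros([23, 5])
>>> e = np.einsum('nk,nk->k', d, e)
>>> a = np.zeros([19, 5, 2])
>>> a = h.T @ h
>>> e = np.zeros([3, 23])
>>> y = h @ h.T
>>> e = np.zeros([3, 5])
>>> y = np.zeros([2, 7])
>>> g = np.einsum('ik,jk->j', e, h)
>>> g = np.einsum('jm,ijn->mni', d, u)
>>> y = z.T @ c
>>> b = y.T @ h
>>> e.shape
(3, 5)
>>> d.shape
(29, 7)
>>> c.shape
(7, 2)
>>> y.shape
(23, 2, 2)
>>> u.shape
(23, 29, 2)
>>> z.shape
(7, 2, 23)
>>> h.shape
(23, 5)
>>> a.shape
(5, 5)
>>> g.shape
(7, 2, 23)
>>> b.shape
(2, 2, 5)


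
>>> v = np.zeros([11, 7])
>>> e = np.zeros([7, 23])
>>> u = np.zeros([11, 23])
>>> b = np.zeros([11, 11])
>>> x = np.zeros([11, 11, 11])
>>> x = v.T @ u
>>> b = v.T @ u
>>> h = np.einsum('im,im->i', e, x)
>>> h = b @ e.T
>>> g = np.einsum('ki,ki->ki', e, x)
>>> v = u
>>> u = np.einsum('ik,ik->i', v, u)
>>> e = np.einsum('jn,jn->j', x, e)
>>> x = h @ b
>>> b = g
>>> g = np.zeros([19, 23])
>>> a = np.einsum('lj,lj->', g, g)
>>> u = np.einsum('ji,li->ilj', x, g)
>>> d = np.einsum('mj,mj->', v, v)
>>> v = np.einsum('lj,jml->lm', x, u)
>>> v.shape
(7, 19)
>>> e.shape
(7,)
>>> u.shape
(23, 19, 7)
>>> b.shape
(7, 23)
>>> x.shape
(7, 23)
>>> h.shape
(7, 7)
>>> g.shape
(19, 23)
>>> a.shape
()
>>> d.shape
()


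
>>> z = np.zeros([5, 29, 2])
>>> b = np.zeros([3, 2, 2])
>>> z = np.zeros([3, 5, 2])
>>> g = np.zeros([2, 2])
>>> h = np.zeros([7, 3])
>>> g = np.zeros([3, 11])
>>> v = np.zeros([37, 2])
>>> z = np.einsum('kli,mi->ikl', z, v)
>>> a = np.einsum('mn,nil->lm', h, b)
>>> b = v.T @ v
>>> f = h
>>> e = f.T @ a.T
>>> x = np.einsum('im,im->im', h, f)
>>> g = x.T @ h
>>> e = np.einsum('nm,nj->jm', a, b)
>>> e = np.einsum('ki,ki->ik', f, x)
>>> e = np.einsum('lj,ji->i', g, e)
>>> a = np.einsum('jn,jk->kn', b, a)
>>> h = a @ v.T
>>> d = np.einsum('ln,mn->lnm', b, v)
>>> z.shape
(2, 3, 5)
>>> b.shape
(2, 2)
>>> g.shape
(3, 3)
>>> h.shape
(7, 37)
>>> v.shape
(37, 2)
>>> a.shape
(7, 2)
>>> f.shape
(7, 3)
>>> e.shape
(7,)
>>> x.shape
(7, 3)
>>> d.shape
(2, 2, 37)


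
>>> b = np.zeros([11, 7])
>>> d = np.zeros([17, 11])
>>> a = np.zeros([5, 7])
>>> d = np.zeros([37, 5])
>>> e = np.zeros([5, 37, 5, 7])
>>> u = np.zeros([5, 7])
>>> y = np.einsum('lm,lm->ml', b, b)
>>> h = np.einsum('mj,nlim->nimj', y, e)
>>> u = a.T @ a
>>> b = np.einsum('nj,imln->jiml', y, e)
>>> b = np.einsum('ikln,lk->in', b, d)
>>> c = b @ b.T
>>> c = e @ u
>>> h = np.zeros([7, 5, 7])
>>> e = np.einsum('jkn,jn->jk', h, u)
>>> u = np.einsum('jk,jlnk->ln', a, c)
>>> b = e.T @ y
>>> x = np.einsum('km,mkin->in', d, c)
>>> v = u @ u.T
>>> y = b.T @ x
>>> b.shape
(5, 11)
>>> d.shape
(37, 5)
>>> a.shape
(5, 7)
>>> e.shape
(7, 5)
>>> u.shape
(37, 5)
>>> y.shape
(11, 7)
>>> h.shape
(7, 5, 7)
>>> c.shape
(5, 37, 5, 7)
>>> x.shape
(5, 7)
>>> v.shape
(37, 37)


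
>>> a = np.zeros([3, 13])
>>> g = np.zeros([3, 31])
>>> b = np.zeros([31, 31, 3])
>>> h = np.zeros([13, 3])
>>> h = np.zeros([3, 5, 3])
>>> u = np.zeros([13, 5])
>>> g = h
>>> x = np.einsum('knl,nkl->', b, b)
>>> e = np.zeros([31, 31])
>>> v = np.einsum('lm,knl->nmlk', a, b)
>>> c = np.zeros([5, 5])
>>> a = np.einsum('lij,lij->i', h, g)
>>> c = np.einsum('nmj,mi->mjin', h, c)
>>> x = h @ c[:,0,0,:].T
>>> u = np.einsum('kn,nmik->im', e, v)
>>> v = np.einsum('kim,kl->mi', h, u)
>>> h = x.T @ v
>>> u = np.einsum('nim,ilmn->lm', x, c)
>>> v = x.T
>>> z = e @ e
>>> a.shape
(5,)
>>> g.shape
(3, 5, 3)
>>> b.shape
(31, 31, 3)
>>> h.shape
(5, 5, 5)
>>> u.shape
(3, 5)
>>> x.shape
(3, 5, 5)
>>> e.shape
(31, 31)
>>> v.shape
(5, 5, 3)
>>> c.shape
(5, 3, 5, 3)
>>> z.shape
(31, 31)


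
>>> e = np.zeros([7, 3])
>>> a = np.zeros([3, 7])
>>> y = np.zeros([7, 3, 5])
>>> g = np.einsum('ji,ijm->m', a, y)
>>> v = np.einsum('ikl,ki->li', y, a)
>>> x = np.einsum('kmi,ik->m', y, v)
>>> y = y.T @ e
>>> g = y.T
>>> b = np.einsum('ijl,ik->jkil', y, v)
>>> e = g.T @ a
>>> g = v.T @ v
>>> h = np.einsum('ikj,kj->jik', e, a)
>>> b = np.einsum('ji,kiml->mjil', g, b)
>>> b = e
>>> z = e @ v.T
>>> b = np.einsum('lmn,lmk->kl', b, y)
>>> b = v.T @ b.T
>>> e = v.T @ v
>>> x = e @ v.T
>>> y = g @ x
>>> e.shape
(7, 7)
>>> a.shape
(3, 7)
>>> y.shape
(7, 5)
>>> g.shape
(7, 7)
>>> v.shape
(5, 7)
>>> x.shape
(7, 5)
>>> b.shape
(7, 3)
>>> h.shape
(7, 5, 3)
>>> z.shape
(5, 3, 5)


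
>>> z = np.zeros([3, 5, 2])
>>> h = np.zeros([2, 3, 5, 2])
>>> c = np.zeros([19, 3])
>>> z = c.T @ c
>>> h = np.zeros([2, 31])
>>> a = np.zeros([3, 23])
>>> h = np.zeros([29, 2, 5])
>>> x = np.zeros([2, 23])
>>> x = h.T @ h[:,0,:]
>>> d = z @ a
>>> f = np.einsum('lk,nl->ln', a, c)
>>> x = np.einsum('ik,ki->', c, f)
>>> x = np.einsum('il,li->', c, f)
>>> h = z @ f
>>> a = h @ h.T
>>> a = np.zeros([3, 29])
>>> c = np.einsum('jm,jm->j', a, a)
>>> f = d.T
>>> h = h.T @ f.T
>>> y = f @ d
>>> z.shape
(3, 3)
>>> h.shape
(19, 23)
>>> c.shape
(3,)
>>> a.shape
(3, 29)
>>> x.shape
()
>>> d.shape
(3, 23)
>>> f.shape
(23, 3)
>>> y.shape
(23, 23)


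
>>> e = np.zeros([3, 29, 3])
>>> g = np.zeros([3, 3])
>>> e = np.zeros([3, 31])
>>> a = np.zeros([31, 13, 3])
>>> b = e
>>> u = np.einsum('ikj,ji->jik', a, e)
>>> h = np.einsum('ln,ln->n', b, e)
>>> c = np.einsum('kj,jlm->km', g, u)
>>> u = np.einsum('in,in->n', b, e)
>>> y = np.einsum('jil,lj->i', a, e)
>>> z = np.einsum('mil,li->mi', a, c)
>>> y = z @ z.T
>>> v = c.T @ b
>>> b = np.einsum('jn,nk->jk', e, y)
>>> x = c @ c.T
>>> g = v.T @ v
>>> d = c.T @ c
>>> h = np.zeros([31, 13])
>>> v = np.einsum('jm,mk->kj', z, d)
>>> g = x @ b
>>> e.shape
(3, 31)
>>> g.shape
(3, 31)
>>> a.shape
(31, 13, 3)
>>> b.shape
(3, 31)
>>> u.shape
(31,)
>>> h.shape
(31, 13)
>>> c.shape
(3, 13)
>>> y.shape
(31, 31)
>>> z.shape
(31, 13)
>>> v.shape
(13, 31)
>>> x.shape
(3, 3)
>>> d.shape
(13, 13)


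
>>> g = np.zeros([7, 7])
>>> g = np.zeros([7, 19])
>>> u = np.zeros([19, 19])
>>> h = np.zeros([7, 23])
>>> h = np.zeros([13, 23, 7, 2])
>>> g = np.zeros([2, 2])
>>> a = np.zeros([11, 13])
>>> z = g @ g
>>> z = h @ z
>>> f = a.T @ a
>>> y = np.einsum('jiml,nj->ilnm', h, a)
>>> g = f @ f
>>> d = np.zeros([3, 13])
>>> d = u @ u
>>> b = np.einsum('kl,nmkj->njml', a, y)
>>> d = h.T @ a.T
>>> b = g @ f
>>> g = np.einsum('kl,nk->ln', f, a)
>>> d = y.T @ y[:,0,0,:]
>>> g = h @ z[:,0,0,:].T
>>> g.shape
(13, 23, 7, 13)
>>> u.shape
(19, 19)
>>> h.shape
(13, 23, 7, 2)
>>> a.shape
(11, 13)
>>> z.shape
(13, 23, 7, 2)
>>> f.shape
(13, 13)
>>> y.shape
(23, 2, 11, 7)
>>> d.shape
(7, 11, 2, 7)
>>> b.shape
(13, 13)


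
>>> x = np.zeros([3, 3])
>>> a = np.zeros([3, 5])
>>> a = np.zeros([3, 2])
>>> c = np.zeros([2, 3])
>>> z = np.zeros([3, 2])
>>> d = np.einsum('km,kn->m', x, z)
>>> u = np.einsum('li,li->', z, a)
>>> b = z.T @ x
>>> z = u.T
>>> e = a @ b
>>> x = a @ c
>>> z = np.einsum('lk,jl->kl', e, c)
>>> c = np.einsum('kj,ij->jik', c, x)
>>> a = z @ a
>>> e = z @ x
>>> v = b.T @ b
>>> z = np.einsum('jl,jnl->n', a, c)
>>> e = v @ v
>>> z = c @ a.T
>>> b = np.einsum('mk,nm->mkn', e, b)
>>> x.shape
(3, 3)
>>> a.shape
(3, 2)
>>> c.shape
(3, 3, 2)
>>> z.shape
(3, 3, 3)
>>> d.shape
(3,)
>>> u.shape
()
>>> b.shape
(3, 3, 2)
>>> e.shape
(3, 3)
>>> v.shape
(3, 3)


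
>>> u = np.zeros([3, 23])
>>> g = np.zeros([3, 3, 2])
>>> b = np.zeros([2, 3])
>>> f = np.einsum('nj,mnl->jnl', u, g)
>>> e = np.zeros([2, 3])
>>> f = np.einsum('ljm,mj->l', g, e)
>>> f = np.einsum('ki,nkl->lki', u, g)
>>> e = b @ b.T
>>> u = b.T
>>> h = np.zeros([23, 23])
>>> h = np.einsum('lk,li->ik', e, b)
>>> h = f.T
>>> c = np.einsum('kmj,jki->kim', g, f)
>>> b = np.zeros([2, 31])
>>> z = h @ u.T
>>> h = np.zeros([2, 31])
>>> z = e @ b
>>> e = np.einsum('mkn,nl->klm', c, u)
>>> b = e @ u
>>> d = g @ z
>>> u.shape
(3, 2)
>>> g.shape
(3, 3, 2)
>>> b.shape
(23, 2, 2)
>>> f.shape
(2, 3, 23)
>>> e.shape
(23, 2, 3)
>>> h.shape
(2, 31)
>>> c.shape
(3, 23, 3)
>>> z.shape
(2, 31)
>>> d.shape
(3, 3, 31)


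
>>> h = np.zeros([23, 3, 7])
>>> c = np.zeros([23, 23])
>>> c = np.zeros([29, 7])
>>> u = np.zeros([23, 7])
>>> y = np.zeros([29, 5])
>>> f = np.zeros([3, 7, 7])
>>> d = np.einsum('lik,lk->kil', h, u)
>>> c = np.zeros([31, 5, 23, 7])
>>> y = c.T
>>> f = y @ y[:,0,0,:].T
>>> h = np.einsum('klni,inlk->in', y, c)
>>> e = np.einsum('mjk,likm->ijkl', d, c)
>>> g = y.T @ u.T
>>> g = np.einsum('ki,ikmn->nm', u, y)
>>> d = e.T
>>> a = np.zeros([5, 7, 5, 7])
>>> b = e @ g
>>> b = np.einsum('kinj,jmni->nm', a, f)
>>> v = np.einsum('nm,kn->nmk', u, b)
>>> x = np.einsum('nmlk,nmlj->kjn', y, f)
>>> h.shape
(31, 5)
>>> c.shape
(31, 5, 23, 7)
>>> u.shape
(23, 7)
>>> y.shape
(7, 23, 5, 31)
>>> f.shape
(7, 23, 5, 7)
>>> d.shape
(31, 23, 3, 5)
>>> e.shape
(5, 3, 23, 31)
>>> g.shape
(31, 5)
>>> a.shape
(5, 7, 5, 7)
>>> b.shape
(5, 23)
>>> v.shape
(23, 7, 5)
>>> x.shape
(31, 7, 7)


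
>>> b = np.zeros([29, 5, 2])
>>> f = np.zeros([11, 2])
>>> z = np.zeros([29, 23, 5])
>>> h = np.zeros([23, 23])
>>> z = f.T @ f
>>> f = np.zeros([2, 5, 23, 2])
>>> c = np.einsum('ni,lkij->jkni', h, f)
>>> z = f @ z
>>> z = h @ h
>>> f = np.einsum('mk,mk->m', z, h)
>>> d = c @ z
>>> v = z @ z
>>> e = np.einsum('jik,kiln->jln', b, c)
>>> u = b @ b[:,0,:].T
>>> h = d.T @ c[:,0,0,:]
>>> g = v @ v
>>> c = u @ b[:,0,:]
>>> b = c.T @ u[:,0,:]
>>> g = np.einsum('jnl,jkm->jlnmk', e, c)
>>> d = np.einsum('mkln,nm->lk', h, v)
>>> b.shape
(2, 5, 29)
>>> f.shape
(23,)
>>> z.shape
(23, 23)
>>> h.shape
(23, 23, 5, 23)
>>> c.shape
(29, 5, 2)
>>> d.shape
(5, 23)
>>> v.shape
(23, 23)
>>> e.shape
(29, 23, 23)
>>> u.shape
(29, 5, 29)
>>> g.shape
(29, 23, 23, 2, 5)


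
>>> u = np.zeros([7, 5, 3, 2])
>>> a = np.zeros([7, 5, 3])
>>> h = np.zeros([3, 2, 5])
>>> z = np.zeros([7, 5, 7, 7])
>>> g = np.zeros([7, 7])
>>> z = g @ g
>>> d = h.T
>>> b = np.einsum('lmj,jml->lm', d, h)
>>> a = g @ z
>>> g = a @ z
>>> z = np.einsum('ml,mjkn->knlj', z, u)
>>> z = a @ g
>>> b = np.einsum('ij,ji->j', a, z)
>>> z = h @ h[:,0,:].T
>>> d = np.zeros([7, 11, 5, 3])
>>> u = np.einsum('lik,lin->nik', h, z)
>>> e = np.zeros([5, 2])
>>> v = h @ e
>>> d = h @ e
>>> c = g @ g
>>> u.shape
(3, 2, 5)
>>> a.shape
(7, 7)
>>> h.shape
(3, 2, 5)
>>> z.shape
(3, 2, 3)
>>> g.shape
(7, 7)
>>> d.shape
(3, 2, 2)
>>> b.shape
(7,)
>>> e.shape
(5, 2)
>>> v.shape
(3, 2, 2)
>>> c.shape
(7, 7)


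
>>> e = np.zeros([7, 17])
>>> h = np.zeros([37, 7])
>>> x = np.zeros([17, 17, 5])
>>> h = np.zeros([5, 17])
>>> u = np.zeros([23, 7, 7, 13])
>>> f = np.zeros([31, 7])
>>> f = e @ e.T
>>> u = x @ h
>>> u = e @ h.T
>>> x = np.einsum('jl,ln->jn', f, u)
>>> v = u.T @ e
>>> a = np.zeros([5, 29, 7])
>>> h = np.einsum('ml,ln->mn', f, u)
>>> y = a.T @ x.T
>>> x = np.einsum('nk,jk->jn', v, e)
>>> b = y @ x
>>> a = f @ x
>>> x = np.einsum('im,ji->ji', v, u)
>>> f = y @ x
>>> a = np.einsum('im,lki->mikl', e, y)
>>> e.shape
(7, 17)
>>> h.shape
(7, 5)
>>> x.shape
(7, 5)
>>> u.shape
(7, 5)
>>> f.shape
(7, 29, 5)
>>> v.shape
(5, 17)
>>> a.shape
(17, 7, 29, 7)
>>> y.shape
(7, 29, 7)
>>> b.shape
(7, 29, 5)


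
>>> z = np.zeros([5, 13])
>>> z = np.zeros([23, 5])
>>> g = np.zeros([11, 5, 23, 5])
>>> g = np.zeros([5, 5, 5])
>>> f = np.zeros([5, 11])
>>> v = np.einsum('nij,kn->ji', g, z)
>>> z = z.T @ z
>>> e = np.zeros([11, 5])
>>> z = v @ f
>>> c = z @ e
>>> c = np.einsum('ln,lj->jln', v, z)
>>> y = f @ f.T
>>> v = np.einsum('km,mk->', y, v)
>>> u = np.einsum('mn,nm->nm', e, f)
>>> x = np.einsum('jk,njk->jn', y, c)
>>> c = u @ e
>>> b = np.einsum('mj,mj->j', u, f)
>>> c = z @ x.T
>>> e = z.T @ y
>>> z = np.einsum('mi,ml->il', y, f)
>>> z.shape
(5, 11)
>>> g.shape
(5, 5, 5)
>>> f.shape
(5, 11)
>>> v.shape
()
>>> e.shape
(11, 5)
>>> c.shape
(5, 5)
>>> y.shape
(5, 5)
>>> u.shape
(5, 11)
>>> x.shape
(5, 11)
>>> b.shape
(11,)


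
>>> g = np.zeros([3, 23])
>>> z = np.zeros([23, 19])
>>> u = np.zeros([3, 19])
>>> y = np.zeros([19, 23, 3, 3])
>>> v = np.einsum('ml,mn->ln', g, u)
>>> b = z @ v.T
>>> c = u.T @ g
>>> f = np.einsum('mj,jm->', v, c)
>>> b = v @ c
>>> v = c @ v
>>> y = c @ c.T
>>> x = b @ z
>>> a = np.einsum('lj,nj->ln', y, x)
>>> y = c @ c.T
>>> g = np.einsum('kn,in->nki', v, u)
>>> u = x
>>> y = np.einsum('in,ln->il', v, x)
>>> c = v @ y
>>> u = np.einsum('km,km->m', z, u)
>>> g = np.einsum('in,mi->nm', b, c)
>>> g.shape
(23, 19)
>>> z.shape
(23, 19)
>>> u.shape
(19,)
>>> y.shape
(19, 23)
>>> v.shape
(19, 19)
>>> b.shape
(23, 23)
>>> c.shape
(19, 23)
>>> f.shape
()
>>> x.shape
(23, 19)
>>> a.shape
(19, 23)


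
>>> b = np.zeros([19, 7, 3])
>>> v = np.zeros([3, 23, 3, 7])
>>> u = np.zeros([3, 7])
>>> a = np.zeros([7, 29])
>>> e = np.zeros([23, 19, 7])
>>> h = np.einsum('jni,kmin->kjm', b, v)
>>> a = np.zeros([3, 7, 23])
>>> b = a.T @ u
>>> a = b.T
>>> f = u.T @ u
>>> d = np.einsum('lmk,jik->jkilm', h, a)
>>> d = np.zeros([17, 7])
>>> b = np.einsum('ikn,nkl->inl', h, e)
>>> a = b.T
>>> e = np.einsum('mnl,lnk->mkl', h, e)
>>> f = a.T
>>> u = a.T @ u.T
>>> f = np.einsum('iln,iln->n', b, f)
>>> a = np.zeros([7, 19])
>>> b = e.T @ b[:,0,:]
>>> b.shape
(23, 7, 7)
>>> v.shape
(3, 23, 3, 7)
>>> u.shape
(3, 23, 3)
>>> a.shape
(7, 19)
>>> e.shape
(3, 7, 23)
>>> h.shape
(3, 19, 23)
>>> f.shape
(7,)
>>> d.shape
(17, 7)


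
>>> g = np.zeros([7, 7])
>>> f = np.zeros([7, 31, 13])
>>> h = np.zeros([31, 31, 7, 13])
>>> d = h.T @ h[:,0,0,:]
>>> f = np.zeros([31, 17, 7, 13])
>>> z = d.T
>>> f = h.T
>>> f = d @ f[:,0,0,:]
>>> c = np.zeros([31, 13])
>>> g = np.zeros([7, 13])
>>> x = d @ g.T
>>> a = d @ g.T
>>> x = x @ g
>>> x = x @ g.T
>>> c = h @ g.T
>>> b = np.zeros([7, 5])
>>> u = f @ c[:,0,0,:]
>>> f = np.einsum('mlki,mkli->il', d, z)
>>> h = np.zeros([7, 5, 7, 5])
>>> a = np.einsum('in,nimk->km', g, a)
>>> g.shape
(7, 13)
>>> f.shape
(13, 7)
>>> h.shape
(7, 5, 7, 5)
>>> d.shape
(13, 7, 31, 13)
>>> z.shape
(13, 31, 7, 13)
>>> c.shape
(31, 31, 7, 7)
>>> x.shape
(13, 7, 31, 7)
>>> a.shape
(7, 31)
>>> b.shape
(7, 5)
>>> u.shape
(13, 7, 31, 7)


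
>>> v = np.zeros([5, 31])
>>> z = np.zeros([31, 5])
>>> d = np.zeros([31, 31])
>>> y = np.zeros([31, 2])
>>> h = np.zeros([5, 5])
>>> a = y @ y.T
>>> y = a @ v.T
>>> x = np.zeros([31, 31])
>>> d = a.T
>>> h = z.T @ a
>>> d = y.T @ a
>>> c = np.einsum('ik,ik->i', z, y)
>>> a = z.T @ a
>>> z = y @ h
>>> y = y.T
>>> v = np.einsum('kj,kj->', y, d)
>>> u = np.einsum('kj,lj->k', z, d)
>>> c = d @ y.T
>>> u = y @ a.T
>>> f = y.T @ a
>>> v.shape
()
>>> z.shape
(31, 31)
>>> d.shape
(5, 31)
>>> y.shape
(5, 31)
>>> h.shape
(5, 31)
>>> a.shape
(5, 31)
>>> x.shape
(31, 31)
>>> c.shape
(5, 5)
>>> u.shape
(5, 5)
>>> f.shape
(31, 31)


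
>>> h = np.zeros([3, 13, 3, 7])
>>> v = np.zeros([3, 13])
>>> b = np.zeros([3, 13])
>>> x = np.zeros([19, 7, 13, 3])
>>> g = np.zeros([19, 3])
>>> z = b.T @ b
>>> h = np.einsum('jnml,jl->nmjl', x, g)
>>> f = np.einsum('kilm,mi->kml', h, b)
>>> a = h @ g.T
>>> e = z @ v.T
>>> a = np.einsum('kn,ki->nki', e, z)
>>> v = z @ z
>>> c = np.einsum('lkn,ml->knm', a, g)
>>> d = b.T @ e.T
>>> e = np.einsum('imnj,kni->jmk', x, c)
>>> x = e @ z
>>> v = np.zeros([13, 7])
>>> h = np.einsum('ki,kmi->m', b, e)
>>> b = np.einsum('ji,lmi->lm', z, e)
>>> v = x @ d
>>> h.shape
(7,)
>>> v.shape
(3, 7, 13)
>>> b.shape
(3, 7)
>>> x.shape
(3, 7, 13)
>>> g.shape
(19, 3)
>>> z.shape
(13, 13)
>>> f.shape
(7, 3, 19)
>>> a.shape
(3, 13, 13)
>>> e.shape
(3, 7, 13)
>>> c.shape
(13, 13, 19)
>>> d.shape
(13, 13)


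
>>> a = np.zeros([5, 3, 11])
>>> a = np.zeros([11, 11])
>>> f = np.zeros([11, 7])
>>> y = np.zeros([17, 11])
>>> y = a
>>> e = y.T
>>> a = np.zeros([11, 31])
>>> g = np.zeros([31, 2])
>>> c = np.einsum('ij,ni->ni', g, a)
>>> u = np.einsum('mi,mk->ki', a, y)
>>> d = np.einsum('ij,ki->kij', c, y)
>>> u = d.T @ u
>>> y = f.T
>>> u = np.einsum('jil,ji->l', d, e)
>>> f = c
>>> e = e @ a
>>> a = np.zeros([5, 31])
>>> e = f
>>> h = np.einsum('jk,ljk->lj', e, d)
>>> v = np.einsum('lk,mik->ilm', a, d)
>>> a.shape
(5, 31)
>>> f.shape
(11, 31)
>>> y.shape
(7, 11)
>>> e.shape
(11, 31)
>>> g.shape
(31, 2)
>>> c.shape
(11, 31)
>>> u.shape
(31,)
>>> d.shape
(11, 11, 31)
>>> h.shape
(11, 11)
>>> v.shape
(11, 5, 11)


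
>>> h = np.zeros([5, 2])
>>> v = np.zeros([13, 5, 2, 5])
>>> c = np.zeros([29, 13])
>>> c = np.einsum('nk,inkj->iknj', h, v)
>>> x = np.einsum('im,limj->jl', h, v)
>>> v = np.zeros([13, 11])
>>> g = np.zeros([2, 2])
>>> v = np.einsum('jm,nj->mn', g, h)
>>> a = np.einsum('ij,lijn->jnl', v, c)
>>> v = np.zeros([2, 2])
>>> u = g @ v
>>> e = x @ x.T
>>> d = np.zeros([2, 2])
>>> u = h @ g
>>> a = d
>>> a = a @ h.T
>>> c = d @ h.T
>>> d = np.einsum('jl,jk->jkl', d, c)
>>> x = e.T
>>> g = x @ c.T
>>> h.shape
(5, 2)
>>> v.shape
(2, 2)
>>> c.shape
(2, 5)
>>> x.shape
(5, 5)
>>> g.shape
(5, 2)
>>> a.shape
(2, 5)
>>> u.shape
(5, 2)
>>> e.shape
(5, 5)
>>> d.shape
(2, 5, 2)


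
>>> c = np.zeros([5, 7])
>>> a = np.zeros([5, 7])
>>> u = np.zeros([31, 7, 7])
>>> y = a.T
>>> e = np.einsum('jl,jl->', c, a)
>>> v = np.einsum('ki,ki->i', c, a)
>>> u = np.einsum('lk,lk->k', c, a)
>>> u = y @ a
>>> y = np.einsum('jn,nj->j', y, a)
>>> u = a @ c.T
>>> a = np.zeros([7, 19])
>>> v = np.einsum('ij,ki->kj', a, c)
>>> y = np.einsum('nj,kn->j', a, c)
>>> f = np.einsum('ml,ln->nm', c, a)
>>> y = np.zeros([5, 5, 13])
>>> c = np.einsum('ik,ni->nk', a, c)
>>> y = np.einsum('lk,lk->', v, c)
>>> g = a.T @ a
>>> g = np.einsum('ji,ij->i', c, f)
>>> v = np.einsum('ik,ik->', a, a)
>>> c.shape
(5, 19)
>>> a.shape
(7, 19)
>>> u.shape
(5, 5)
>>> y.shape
()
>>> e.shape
()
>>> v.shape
()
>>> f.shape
(19, 5)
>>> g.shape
(19,)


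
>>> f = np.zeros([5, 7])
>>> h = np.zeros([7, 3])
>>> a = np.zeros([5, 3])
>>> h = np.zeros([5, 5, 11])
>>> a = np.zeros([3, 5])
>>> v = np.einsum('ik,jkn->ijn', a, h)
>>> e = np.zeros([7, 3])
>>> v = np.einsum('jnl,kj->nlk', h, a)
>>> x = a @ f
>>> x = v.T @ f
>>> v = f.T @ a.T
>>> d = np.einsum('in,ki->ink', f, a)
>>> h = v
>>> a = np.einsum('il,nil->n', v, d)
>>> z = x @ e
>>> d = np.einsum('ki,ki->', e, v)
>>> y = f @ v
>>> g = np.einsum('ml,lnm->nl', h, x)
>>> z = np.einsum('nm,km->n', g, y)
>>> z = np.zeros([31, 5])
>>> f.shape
(5, 7)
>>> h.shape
(7, 3)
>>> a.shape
(5,)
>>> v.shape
(7, 3)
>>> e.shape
(7, 3)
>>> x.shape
(3, 11, 7)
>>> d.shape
()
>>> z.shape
(31, 5)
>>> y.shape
(5, 3)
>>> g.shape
(11, 3)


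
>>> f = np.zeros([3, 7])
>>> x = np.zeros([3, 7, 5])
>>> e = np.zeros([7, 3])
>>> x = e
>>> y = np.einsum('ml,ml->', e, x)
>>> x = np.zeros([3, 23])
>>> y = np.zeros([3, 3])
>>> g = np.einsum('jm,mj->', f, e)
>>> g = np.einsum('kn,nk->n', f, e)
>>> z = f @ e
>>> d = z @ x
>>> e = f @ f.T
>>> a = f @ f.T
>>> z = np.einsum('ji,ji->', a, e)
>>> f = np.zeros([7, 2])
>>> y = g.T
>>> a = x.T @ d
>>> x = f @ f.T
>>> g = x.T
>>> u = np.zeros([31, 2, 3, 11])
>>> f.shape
(7, 2)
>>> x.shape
(7, 7)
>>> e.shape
(3, 3)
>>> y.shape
(7,)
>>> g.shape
(7, 7)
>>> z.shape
()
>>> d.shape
(3, 23)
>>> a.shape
(23, 23)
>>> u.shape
(31, 2, 3, 11)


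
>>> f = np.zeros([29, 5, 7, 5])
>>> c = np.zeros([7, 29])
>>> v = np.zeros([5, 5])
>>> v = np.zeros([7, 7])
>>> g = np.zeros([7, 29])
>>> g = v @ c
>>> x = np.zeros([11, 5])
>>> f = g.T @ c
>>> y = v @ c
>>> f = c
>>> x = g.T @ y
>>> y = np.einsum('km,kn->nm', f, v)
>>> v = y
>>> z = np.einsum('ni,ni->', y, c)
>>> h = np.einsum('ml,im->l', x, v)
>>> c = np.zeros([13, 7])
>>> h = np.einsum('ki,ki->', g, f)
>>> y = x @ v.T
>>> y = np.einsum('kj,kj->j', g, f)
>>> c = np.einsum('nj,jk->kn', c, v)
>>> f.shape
(7, 29)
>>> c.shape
(29, 13)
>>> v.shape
(7, 29)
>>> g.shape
(7, 29)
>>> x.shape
(29, 29)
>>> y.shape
(29,)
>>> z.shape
()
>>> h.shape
()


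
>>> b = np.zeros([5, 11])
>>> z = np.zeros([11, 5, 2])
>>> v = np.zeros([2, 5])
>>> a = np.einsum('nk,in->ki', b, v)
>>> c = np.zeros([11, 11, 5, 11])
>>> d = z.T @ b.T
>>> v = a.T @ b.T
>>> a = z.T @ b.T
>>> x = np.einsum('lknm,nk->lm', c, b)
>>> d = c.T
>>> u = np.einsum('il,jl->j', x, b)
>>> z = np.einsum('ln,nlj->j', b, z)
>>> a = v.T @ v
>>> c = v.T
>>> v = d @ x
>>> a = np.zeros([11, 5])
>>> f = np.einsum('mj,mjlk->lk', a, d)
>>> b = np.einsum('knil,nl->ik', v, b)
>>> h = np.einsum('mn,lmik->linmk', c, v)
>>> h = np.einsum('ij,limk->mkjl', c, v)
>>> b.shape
(11, 11)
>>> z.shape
(2,)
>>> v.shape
(11, 5, 11, 11)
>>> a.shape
(11, 5)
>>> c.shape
(5, 2)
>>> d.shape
(11, 5, 11, 11)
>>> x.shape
(11, 11)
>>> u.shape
(5,)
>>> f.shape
(11, 11)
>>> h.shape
(11, 11, 2, 11)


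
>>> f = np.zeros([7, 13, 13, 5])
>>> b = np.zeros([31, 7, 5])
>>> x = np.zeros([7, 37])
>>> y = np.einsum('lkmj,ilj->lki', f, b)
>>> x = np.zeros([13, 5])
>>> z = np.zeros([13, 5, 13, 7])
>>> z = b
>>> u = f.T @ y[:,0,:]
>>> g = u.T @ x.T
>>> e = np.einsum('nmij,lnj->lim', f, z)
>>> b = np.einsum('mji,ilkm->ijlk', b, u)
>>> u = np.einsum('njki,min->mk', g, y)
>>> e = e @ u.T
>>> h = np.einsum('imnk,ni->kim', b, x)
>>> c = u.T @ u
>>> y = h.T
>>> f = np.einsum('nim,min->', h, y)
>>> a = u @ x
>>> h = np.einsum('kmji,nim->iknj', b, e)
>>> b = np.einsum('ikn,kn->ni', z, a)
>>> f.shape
()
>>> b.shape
(5, 31)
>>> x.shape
(13, 5)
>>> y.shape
(7, 5, 13)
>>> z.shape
(31, 7, 5)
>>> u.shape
(7, 13)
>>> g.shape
(31, 13, 13, 13)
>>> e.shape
(31, 13, 7)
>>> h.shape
(13, 5, 31, 13)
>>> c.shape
(13, 13)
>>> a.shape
(7, 5)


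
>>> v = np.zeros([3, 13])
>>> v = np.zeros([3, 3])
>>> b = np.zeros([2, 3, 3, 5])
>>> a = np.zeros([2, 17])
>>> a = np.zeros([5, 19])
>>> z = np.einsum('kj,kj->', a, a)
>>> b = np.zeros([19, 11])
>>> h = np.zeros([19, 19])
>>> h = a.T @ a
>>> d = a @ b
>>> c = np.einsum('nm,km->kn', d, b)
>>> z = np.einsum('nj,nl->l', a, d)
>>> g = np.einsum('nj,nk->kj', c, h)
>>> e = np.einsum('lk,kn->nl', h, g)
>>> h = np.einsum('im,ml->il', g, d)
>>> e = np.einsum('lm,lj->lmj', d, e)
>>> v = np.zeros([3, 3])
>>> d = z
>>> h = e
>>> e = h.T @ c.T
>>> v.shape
(3, 3)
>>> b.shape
(19, 11)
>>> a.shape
(5, 19)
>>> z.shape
(11,)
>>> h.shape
(5, 11, 19)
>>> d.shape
(11,)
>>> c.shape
(19, 5)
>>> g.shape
(19, 5)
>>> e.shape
(19, 11, 19)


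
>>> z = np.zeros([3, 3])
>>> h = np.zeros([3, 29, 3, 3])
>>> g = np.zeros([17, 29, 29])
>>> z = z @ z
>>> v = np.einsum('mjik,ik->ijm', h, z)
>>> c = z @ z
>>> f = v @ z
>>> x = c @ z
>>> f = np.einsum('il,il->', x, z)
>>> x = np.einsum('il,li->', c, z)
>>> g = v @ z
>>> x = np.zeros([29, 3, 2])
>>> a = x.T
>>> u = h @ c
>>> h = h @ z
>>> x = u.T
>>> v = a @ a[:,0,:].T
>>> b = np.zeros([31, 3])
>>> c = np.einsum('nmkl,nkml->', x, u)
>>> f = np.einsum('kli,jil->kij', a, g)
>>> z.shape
(3, 3)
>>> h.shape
(3, 29, 3, 3)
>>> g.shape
(3, 29, 3)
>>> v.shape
(2, 3, 2)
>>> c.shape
()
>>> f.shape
(2, 29, 3)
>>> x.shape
(3, 3, 29, 3)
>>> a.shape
(2, 3, 29)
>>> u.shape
(3, 29, 3, 3)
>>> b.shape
(31, 3)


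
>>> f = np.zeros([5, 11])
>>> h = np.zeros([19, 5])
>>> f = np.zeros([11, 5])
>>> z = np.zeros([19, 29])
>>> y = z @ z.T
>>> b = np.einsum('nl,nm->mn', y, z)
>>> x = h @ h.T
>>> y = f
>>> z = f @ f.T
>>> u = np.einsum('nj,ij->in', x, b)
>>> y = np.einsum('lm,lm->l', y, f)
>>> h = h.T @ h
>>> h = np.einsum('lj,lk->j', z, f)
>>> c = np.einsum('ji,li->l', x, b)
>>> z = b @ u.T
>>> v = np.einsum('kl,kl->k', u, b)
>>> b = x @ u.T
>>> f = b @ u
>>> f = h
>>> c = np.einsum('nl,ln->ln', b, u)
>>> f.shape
(11,)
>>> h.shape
(11,)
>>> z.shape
(29, 29)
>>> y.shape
(11,)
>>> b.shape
(19, 29)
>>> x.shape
(19, 19)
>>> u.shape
(29, 19)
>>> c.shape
(29, 19)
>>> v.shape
(29,)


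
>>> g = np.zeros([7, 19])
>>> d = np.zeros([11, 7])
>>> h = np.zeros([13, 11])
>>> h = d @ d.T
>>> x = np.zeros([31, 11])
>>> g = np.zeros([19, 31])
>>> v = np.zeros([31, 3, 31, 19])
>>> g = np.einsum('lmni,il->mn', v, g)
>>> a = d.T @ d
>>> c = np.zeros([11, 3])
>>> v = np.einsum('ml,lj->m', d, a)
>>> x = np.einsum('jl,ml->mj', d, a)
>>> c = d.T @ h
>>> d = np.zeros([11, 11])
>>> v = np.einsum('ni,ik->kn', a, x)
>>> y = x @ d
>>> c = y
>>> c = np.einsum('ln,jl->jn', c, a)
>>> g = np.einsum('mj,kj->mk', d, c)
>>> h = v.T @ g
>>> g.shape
(11, 7)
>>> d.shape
(11, 11)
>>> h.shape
(7, 7)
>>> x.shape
(7, 11)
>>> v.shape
(11, 7)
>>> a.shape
(7, 7)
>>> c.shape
(7, 11)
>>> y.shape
(7, 11)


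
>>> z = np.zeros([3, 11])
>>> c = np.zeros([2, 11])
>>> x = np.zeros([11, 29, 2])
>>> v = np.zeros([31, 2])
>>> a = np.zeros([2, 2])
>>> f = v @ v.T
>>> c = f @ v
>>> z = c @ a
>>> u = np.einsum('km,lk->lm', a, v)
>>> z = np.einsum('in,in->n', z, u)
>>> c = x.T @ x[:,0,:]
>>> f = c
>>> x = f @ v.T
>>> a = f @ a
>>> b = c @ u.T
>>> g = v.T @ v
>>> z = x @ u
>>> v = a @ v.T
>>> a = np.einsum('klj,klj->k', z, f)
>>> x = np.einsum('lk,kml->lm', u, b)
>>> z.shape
(2, 29, 2)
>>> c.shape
(2, 29, 2)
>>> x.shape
(31, 29)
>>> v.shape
(2, 29, 31)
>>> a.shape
(2,)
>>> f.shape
(2, 29, 2)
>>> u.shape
(31, 2)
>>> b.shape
(2, 29, 31)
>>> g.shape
(2, 2)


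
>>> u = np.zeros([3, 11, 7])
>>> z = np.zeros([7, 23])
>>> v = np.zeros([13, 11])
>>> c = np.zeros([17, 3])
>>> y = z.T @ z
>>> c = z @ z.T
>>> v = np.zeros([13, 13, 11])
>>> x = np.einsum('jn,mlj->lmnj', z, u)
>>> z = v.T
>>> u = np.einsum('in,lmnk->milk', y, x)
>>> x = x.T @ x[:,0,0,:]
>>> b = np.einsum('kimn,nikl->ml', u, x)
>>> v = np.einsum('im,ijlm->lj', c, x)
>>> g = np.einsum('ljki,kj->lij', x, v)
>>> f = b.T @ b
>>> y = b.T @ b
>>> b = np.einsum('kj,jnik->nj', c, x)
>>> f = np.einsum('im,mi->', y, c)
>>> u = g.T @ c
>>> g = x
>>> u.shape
(23, 7, 7)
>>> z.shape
(11, 13, 13)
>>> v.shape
(3, 23)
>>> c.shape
(7, 7)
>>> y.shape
(7, 7)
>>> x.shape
(7, 23, 3, 7)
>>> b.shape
(23, 7)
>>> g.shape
(7, 23, 3, 7)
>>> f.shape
()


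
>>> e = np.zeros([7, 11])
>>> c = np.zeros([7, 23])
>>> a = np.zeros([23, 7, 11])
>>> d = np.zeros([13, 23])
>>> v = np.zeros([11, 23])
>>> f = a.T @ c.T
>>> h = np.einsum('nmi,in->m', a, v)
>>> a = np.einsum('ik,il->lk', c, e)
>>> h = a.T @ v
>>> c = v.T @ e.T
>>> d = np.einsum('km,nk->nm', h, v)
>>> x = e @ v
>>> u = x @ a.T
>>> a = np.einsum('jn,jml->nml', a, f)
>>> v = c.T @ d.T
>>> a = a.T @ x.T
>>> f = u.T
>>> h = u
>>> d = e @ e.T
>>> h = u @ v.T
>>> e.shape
(7, 11)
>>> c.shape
(23, 7)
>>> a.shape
(7, 7, 7)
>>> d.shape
(7, 7)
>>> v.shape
(7, 11)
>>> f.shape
(11, 7)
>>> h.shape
(7, 7)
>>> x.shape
(7, 23)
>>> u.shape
(7, 11)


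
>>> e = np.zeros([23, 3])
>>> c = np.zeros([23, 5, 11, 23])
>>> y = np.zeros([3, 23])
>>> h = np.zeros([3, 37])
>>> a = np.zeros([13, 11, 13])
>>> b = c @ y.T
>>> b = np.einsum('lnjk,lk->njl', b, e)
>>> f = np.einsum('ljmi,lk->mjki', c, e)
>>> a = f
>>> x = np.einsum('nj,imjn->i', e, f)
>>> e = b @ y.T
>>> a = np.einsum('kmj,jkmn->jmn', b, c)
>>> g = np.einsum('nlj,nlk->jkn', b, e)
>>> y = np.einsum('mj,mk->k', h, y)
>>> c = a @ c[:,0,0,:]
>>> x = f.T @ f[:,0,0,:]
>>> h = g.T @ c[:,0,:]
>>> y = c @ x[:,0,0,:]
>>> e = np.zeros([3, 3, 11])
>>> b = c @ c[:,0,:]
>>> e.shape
(3, 3, 11)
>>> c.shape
(23, 11, 23)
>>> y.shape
(23, 11, 23)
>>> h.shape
(5, 3, 23)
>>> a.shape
(23, 11, 23)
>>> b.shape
(23, 11, 23)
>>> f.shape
(11, 5, 3, 23)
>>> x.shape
(23, 3, 5, 23)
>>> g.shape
(23, 3, 5)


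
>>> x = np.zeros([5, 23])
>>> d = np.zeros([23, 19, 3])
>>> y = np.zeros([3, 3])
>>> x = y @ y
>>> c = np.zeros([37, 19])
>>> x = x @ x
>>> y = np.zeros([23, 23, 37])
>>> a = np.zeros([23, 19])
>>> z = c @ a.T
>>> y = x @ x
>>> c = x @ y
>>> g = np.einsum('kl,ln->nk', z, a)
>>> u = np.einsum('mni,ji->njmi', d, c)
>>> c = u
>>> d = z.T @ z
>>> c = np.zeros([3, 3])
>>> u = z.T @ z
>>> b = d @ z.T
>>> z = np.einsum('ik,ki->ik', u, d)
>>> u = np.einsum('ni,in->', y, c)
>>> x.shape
(3, 3)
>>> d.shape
(23, 23)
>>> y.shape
(3, 3)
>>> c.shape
(3, 3)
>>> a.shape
(23, 19)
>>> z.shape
(23, 23)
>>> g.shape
(19, 37)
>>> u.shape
()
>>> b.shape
(23, 37)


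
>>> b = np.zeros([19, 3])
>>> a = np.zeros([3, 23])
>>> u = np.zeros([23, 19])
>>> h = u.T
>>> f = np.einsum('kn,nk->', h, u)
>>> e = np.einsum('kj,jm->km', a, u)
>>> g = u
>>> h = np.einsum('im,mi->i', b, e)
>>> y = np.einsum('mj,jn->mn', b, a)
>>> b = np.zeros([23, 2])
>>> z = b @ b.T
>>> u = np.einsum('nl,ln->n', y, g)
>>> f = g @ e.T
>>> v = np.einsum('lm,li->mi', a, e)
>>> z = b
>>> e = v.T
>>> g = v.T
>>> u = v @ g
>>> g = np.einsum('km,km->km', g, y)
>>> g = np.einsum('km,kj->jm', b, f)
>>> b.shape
(23, 2)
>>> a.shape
(3, 23)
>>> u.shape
(23, 23)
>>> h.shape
(19,)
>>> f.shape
(23, 3)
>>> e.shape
(19, 23)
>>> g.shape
(3, 2)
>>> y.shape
(19, 23)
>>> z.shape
(23, 2)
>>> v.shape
(23, 19)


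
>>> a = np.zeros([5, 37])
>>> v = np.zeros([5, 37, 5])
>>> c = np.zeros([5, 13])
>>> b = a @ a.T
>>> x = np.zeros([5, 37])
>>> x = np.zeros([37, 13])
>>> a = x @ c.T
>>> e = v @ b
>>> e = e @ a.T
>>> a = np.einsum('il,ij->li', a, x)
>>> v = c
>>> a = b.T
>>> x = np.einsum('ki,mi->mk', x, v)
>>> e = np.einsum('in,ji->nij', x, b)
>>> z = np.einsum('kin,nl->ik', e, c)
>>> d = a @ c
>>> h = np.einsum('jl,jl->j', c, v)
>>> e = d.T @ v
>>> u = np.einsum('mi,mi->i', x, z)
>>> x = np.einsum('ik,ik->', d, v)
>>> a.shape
(5, 5)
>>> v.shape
(5, 13)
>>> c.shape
(5, 13)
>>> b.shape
(5, 5)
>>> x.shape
()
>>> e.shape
(13, 13)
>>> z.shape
(5, 37)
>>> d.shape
(5, 13)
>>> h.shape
(5,)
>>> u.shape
(37,)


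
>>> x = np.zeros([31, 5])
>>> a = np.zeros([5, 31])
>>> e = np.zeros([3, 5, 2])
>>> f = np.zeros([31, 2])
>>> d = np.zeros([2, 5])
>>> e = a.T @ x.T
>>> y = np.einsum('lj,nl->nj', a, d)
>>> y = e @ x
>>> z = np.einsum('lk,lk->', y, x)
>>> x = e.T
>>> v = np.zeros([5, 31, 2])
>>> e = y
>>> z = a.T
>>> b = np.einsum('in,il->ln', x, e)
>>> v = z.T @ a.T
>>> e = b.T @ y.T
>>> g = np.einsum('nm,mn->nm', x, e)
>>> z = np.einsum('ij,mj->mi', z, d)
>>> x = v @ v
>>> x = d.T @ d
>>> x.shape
(5, 5)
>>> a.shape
(5, 31)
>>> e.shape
(31, 31)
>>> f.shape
(31, 2)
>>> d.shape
(2, 5)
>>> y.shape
(31, 5)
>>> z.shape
(2, 31)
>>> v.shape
(5, 5)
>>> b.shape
(5, 31)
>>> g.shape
(31, 31)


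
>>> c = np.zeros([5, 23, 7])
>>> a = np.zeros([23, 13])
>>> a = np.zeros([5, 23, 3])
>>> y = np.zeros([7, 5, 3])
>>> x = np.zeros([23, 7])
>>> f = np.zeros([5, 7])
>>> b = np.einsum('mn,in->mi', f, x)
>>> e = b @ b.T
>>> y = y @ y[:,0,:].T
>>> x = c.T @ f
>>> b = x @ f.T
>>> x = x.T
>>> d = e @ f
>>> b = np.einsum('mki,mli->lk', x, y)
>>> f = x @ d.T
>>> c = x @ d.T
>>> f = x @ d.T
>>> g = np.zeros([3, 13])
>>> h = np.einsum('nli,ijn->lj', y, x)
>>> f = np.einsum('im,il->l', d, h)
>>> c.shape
(7, 23, 5)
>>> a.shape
(5, 23, 3)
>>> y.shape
(7, 5, 7)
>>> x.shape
(7, 23, 7)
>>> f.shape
(23,)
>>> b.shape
(5, 23)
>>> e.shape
(5, 5)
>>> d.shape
(5, 7)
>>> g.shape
(3, 13)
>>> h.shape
(5, 23)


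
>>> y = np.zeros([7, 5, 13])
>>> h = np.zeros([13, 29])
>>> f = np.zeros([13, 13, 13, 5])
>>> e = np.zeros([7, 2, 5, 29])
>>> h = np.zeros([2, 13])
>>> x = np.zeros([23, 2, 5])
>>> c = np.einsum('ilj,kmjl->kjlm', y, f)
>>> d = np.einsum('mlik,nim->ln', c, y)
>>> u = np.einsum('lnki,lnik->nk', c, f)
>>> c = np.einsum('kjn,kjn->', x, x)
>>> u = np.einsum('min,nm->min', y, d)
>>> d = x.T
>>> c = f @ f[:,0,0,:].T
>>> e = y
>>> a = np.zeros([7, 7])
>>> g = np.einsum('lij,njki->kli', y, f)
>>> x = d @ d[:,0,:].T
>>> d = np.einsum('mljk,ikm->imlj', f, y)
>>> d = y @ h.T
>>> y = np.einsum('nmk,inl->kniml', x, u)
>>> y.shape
(5, 5, 7, 2, 13)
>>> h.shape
(2, 13)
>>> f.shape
(13, 13, 13, 5)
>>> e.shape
(7, 5, 13)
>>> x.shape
(5, 2, 5)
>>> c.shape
(13, 13, 13, 13)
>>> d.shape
(7, 5, 2)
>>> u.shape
(7, 5, 13)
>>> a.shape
(7, 7)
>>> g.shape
(13, 7, 5)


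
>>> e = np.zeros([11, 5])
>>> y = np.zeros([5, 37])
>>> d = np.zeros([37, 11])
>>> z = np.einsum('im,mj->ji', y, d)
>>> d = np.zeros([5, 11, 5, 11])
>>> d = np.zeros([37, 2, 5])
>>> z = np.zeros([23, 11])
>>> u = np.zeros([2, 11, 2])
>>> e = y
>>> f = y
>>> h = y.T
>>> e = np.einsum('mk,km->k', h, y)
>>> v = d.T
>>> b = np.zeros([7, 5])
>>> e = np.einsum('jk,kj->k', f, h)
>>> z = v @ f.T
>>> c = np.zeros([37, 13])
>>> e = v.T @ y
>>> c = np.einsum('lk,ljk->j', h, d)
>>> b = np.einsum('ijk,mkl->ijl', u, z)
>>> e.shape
(37, 2, 37)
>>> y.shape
(5, 37)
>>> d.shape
(37, 2, 5)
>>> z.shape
(5, 2, 5)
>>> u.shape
(2, 11, 2)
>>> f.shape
(5, 37)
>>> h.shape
(37, 5)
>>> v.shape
(5, 2, 37)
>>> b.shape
(2, 11, 5)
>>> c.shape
(2,)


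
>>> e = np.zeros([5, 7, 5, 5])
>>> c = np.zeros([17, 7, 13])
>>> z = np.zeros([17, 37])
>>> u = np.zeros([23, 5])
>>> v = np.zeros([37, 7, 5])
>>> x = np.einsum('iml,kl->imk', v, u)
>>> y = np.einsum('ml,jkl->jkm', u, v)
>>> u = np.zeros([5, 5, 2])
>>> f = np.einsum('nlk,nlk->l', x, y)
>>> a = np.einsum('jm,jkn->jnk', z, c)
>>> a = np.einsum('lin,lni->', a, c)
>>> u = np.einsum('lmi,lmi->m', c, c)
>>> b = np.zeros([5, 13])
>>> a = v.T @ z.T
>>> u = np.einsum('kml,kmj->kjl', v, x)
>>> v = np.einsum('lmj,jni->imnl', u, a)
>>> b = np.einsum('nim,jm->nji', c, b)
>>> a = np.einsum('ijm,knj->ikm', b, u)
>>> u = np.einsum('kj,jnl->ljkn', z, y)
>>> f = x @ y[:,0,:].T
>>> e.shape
(5, 7, 5, 5)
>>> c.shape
(17, 7, 13)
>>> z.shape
(17, 37)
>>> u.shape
(23, 37, 17, 7)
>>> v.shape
(17, 23, 7, 37)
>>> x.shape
(37, 7, 23)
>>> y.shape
(37, 7, 23)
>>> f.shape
(37, 7, 37)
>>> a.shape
(17, 37, 7)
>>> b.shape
(17, 5, 7)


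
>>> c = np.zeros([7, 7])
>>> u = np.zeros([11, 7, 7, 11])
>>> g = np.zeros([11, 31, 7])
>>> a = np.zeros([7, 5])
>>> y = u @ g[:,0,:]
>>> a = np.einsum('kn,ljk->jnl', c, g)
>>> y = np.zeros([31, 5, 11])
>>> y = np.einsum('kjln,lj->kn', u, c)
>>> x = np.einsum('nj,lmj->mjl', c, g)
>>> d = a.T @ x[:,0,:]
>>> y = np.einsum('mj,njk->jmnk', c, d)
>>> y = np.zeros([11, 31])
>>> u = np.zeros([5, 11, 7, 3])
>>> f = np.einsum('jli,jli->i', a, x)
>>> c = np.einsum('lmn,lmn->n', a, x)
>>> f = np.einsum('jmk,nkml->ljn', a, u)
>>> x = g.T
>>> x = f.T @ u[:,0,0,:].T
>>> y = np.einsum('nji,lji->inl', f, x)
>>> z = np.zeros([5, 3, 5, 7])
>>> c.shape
(11,)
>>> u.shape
(5, 11, 7, 3)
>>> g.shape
(11, 31, 7)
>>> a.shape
(31, 7, 11)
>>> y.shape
(5, 3, 5)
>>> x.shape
(5, 31, 5)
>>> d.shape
(11, 7, 11)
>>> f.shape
(3, 31, 5)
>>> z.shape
(5, 3, 5, 7)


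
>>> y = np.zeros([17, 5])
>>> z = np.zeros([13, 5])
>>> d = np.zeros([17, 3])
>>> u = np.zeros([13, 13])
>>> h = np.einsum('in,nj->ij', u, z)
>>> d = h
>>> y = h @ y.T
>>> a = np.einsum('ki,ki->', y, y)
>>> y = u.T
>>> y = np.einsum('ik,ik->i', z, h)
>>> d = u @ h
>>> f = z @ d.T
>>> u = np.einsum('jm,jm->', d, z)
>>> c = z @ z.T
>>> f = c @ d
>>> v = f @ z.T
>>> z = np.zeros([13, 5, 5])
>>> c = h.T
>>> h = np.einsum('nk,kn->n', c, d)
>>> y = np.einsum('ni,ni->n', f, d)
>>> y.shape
(13,)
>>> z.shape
(13, 5, 5)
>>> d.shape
(13, 5)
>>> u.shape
()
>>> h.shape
(5,)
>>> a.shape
()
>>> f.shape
(13, 5)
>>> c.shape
(5, 13)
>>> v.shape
(13, 13)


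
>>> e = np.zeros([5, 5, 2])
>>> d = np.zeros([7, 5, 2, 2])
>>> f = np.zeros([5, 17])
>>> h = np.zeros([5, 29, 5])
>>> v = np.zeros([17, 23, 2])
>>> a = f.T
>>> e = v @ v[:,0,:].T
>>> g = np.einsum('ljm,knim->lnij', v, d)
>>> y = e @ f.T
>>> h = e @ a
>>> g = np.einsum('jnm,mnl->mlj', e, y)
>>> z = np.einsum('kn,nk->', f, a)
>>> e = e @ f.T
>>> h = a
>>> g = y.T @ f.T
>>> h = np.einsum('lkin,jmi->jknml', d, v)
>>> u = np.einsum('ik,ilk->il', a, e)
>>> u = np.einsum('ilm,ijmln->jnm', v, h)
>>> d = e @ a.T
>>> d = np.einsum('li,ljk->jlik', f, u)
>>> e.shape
(17, 23, 5)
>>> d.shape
(7, 5, 17, 2)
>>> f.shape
(5, 17)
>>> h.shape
(17, 5, 2, 23, 7)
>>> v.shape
(17, 23, 2)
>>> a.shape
(17, 5)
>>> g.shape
(5, 23, 5)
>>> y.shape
(17, 23, 5)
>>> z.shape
()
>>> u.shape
(5, 7, 2)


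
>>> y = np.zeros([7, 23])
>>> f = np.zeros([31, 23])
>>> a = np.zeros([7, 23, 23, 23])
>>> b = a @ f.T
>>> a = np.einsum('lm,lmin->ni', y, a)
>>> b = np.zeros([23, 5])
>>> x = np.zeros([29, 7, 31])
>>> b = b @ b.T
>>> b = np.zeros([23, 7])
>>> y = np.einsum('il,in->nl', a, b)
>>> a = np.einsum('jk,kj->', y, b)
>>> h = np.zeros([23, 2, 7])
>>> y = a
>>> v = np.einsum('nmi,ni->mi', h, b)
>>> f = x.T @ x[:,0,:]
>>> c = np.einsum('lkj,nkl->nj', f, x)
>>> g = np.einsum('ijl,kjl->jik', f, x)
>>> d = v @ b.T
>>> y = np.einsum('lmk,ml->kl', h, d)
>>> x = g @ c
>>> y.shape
(7, 23)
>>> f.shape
(31, 7, 31)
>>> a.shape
()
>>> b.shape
(23, 7)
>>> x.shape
(7, 31, 31)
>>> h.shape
(23, 2, 7)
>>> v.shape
(2, 7)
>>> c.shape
(29, 31)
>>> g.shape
(7, 31, 29)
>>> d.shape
(2, 23)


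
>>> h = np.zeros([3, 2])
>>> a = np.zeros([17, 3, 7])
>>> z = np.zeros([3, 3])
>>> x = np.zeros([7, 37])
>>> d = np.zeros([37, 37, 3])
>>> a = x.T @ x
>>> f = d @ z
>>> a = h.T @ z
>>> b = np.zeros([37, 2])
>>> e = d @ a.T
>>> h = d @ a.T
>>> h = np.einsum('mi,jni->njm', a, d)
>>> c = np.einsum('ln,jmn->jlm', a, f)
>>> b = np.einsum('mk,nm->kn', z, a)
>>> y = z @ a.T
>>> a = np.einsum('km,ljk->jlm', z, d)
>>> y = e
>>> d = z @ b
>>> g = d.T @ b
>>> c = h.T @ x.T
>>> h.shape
(37, 37, 2)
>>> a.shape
(37, 37, 3)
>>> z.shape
(3, 3)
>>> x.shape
(7, 37)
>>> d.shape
(3, 2)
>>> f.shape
(37, 37, 3)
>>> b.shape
(3, 2)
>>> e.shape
(37, 37, 2)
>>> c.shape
(2, 37, 7)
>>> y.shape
(37, 37, 2)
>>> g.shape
(2, 2)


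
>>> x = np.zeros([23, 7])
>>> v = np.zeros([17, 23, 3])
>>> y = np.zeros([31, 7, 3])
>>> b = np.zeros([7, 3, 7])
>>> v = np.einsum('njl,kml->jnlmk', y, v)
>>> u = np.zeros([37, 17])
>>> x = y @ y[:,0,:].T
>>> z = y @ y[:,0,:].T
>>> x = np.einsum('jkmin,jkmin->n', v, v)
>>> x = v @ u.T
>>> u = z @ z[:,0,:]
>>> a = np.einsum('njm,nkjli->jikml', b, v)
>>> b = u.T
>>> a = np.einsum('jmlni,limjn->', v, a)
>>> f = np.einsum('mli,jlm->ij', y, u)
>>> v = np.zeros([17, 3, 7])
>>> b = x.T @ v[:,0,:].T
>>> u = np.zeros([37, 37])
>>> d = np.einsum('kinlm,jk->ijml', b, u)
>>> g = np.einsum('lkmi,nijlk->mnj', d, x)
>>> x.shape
(7, 31, 3, 23, 37)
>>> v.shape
(17, 3, 7)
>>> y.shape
(31, 7, 3)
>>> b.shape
(37, 23, 3, 31, 17)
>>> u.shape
(37, 37)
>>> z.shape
(31, 7, 31)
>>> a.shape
()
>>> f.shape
(3, 31)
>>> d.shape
(23, 37, 17, 31)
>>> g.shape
(17, 7, 3)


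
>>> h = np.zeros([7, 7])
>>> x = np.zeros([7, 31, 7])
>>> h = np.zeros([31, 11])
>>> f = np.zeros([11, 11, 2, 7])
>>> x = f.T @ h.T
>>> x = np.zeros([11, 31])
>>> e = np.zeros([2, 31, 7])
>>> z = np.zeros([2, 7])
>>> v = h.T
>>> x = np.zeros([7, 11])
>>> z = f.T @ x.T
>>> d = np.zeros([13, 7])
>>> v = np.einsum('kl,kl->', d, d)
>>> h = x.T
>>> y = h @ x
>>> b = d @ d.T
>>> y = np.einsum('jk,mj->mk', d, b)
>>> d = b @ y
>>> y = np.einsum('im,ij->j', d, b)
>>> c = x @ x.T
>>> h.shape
(11, 7)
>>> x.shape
(7, 11)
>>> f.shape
(11, 11, 2, 7)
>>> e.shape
(2, 31, 7)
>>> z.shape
(7, 2, 11, 7)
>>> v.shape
()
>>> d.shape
(13, 7)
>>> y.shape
(13,)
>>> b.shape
(13, 13)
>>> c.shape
(7, 7)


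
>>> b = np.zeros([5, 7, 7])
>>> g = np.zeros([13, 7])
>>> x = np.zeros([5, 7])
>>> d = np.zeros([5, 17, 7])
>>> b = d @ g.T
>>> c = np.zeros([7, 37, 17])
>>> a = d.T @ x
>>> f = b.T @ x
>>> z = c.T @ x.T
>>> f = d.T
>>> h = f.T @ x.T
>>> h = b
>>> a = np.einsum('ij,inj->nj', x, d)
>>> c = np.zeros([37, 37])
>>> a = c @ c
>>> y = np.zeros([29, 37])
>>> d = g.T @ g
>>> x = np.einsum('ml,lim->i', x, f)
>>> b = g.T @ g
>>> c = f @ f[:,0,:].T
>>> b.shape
(7, 7)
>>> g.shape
(13, 7)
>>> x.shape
(17,)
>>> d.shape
(7, 7)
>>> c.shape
(7, 17, 7)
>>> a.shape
(37, 37)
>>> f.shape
(7, 17, 5)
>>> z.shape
(17, 37, 5)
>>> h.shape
(5, 17, 13)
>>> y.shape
(29, 37)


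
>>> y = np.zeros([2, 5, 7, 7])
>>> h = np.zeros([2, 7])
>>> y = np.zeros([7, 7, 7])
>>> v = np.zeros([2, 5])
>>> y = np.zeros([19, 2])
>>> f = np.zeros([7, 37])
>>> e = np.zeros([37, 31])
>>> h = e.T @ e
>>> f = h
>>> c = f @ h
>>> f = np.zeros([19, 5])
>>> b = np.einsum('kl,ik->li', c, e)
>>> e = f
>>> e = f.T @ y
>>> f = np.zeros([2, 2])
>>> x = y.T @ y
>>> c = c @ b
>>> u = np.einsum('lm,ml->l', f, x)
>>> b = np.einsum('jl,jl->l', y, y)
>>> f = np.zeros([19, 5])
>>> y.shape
(19, 2)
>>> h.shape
(31, 31)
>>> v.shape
(2, 5)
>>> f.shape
(19, 5)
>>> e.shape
(5, 2)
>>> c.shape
(31, 37)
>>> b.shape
(2,)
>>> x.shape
(2, 2)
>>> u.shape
(2,)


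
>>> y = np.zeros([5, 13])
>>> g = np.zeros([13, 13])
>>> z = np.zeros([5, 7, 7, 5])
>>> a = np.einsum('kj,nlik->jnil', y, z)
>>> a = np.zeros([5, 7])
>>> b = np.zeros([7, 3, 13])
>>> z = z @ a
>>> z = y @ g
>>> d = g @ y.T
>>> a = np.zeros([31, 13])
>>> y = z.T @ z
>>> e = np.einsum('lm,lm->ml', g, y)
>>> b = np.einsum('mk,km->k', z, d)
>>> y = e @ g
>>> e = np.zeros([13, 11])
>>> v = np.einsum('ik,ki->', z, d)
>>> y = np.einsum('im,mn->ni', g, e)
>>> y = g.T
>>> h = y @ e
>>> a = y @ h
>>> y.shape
(13, 13)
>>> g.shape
(13, 13)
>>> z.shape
(5, 13)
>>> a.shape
(13, 11)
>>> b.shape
(13,)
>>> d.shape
(13, 5)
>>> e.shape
(13, 11)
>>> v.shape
()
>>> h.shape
(13, 11)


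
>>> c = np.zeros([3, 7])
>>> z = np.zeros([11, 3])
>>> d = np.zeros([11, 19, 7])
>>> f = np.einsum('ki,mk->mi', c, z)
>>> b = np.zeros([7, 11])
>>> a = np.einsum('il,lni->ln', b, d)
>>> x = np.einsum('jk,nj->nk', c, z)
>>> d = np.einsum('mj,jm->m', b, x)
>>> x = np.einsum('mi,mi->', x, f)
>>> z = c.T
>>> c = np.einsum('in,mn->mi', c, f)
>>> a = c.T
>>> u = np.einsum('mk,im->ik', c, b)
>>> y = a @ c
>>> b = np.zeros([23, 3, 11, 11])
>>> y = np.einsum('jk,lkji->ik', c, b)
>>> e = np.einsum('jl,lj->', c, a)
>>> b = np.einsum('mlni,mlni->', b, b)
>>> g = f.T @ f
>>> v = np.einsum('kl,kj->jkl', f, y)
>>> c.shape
(11, 3)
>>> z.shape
(7, 3)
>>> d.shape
(7,)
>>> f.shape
(11, 7)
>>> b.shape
()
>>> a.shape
(3, 11)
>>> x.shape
()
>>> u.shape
(7, 3)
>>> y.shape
(11, 3)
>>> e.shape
()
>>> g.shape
(7, 7)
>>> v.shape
(3, 11, 7)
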